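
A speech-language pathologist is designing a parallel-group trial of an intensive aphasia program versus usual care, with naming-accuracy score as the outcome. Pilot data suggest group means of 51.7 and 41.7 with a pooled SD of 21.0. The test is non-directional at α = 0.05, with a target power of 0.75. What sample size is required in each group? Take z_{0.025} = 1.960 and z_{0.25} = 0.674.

n = 62 per group

Cohen's d = |M₁ − M₂| / SD_pooled = |51.7 − 41.7| / 21.0 = 10.0 / 21.0 = 0.476.
For two independent groups with equal n: n = 2·((z_{α/2} + z_β) / d)².
z_{α/2} + z_β = 1.960 + 0.674 = 2.634.
n = 2 × (2.634 / 0.476)² = 2 × 5.534² = 2 × 30.62 = 61.2.
Round up to the next whole participant.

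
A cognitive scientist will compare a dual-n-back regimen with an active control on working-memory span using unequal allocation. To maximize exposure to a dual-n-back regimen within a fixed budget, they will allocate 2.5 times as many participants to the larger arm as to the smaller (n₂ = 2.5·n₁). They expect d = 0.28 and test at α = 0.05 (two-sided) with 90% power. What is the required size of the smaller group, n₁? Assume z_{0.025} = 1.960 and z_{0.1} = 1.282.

With allocation ratio k = n₂/n₁ = 2.5, Var(x̄₁−x̄₂) = σ²(1/n₁ + 1/(k·n₁)) = σ²·(k+1)/(k·n₁).
So n₁ = (1 + 1/k)·((z_{α/2} + z_β)/d)² = 1.400 × (3.242/0.28)².
n₁ = 1.400 × 134.06 = 187.7.
Round up: n₁ = 188, giving n₂ = 2.5 × 188 = 470.

n₁ = 188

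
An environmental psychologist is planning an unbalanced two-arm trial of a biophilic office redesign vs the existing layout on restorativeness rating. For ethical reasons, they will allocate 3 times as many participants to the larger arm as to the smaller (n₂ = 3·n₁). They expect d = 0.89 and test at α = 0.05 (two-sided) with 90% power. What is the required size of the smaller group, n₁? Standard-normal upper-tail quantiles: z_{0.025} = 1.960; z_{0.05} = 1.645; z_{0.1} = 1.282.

n₁ = 18

With allocation ratio k = n₂/n₁ = 3, Var(x̄₁−x̄₂) = σ²(1/n₁ + 1/(k·n₁)) = σ²·(k+1)/(k·n₁).
So n₁ = (1 + 1/k)·((z_{α/2} + z_β)/d)² = 1.333 × (3.242/0.89)².
n₁ = 1.333 × 13.27 = 17.7.
Round up: n₁ = 18, giving n₂ = 3 × 18 = 54.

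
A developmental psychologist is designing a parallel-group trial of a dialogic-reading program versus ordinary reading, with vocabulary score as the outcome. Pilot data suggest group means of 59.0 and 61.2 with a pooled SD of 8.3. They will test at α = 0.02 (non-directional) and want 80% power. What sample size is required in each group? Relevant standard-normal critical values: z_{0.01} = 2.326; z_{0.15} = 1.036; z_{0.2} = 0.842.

Cohen's d = |M₁ − M₂| / SD_pooled = |59.0 − 61.2| / 8.3 = 2.2 / 8.3 = 0.265.
For two independent groups with equal n: n = 2·((z_{α/2} + z_β) / d)².
z_{α/2} + z_β = 2.326 + 0.842 = 3.168.
n = 2 × (3.168 / 0.265)² = 2 × 11.955² = 2 × 142.92 = 285.8.
Round up to the next whole participant.

n = 286 per group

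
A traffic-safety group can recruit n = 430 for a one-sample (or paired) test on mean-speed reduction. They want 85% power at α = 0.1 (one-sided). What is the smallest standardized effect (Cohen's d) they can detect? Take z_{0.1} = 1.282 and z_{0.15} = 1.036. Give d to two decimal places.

d_min ≈ 0.11

For a single sample (or paired design) of n = 430: d_min = (z_{α} + z_β)/√n.
z-sum = 1.282 + 1.036 = 2.318.
d_min = 2.318 / √430 = 2.318 / 20.736 = 0.112.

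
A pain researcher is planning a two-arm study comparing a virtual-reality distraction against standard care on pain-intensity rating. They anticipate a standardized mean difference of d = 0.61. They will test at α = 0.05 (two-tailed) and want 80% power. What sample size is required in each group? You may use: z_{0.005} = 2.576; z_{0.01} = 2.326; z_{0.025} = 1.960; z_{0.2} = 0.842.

For two independent groups with equal n: n = 2·((z_{α/2} + z_β) / d)².
z_{α/2} + z_β = 1.960 + 0.842 = 2.802.
n = 2 × (2.802 / 0.61)² = 2 × 4.593² = 2 × 21.10 = 42.2.
Round up to the next whole participant.

n = 43 per group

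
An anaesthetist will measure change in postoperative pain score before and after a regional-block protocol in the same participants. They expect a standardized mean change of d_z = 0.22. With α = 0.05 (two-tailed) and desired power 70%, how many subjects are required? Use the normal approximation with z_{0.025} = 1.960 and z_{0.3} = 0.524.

For a paired (one-sample on differences) test: n = ((z_{α/2} + z_β) / d)².
z_{α/2} + z_β = 1.960 + 0.524 = 2.484.
n = (2.484 / 0.22)² = 11.291² = 127.48.
Round up.

n = 128 pairs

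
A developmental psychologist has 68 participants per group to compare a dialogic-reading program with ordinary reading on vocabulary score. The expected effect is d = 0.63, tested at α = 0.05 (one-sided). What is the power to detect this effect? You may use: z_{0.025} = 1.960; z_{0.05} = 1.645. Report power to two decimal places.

power ≈ 0.98

For two equal groups, power = Φ(d·√(n/2) − z_{α}).
d·√(n/2) = 0.63 × √(68/2) = 0.63 × 5.831 = 3.673.
z_β = 3.673 − 1.645 = 2.028.
Power = Φ(2.028) = 0.979.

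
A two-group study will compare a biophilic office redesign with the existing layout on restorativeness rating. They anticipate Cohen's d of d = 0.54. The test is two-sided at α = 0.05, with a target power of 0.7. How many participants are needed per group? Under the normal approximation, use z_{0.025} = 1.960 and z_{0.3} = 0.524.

For two independent groups with equal n: n = 2·((z_{α/2} + z_β) / d)².
z_{α/2} + z_β = 1.960 + 0.524 = 2.484.
n = 2 × (2.484 / 0.54)² = 2 × 4.600² = 2 × 21.16 = 42.3.
Round up to the next whole participant.

n = 43 per group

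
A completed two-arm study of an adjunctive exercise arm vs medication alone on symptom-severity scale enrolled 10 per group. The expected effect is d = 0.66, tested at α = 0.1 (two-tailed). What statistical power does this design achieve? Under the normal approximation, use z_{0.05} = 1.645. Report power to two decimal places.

power ≈ 0.43

For two equal groups, power = Φ(d·√(n/2) − z_{α/2}).
d·√(n/2) = 0.66 × √(10/2) = 0.66 × 2.236 = 1.476.
z_β = 1.476 − 1.645 = -0.169.
Power = Φ(-0.169) = 0.433.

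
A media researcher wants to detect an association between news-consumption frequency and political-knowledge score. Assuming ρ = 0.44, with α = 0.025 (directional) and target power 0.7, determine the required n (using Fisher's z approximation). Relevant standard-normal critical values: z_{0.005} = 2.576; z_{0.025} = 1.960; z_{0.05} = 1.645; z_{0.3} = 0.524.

n = 31

Fisher's z: C = ½·ln((1+r)/(1−r)) = ½·ln(2.5714) = 0.4722.
n = ((z_{α} + z_β)/C)² + 3.
(1.960 + 0.524) / 0.4722 = 2.484 / 0.4722 = 5.260.
n = 5.260² + 3 = 27.67 + 3 = 30.7.
Round up.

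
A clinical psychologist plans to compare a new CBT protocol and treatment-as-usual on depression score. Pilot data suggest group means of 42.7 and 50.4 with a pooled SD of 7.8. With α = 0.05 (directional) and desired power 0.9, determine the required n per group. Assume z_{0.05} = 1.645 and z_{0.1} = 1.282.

n = 18 per group

Cohen's d = |M₁ − M₂| / SD_pooled = |42.7 − 50.4| / 7.8 = 7.7 / 7.8 = 0.987.
For two independent groups with equal n: n = 2·((z_{α} + z_β) / d)².
z_{α} + z_β = 1.645 + 1.282 = 2.927.
n = 2 × (2.927 / 0.987)² = 2 × 2.966² = 2 × 8.79 = 17.6.
Round up to the next whole participant.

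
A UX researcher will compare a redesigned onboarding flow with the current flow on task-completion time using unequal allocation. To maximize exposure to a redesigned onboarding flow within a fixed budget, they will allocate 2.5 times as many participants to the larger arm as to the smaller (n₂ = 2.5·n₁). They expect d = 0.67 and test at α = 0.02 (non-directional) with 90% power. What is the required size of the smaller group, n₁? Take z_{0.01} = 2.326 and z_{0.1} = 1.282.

With allocation ratio k = n₂/n₁ = 2.5, Var(x̄₁−x̄₂) = σ²(1/n₁ + 1/(k·n₁)) = σ²·(k+1)/(k·n₁).
So n₁ = (1 + 1/k)·((z_{α/2} + z_β)/d)² = 1.400 × (3.608/0.67)².
n₁ = 1.400 × 29.00 = 40.6.
Round up: n₁ = 41, giving n₂ = ⌈2.5 × 41⌉ = ⌈102.5⌉ = 103.

n₁ = 41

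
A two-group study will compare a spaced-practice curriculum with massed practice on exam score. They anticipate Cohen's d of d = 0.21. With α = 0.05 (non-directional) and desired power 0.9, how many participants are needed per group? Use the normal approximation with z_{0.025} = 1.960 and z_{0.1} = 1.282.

For two independent groups with equal n: n = 2·((z_{α/2} + z_β) / d)².
z_{α/2} + z_β = 1.960 + 1.282 = 3.242.
n = 2 × (3.242 / 0.21)² = 2 × 15.438² = 2 × 238.33 = 476.7.
Round up to the next whole participant.

n = 477 per group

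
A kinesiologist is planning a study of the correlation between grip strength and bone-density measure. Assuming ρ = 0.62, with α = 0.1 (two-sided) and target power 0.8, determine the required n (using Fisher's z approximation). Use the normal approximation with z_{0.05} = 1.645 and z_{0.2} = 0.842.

Fisher's z: C = ½·ln((1+r)/(1−r)) = ½·ln(4.2632) = 0.7250.
n = ((z_{α/2} + z_β)/C)² + 3.
(1.645 + 0.842) / 0.7250 = 2.487 / 0.7250 = 3.430.
n = 3.430² + 3 = 11.77 + 3 = 14.8.
Round up.

n = 15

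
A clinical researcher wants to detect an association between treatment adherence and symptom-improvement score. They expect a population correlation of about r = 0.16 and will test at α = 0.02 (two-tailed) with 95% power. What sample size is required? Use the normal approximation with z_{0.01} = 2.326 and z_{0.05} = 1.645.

Fisher's z: C = ½·ln((1+r)/(1−r)) = ½·ln(1.3810) = 0.1614.
n = ((z_{α/2} + z_β)/C)² + 3.
(2.326 + 1.645) / 0.1614 = 3.971 / 0.1614 = 24.603.
n = 24.603² + 3 = 605.33 + 3 = 608.3.
Round up.

n = 609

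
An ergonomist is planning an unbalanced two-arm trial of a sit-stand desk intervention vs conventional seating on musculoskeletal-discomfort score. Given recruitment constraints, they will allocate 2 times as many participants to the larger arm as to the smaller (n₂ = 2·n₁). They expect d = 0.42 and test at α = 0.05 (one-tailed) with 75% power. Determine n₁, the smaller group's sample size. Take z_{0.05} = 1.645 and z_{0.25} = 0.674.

n₁ = 46

With allocation ratio k = n₂/n₁ = 2, Var(x̄₁−x̄₂) = σ²(1/n₁ + 1/(k·n₁)) = σ²·(k+1)/(k·n₁).
So n₁ = (1 + 1/k)·((z_{α} + z_β)/d)² = 1.500 × (2.319/0.42)².
n₁ = 1.500 × 30.49 = 45.7.
Round up: n₁ = 46, giving n₂ = 2 × 46 = 92.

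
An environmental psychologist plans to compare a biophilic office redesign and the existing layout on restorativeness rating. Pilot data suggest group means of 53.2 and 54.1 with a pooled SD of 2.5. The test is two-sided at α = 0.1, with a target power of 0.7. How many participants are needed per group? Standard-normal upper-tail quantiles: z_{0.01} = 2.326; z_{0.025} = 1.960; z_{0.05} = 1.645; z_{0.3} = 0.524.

Cohen's d = |M₁ − M₂| / SD_pooled = |53.2 − 54.1| / 2.5 = 0.9 / 2.5 = 0.360.
For two independent groups with equal n: n = 2·((z_{α/2} + z_β) / d)².
z_{α/2} + z_β = 1.645 + 0.524 = 2.169.
n = 2 × (2.169 / 0.360)² = 2 × 6.025² = 2 × 36.30 = 72.6.
Round up to the next whole participant.

n = 73 per group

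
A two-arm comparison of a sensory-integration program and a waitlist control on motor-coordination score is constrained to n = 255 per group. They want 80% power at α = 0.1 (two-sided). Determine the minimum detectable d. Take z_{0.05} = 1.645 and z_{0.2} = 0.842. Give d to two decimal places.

For two independent groups of n = 255 each: d_min = (z_{α/2} + z_β)·√(2/n).
z-sum = 1.645 + 0.842 = 2.487.
d_min = 2.487 × √(2/255) = 2.487 × 0.0886 = 0.220.

d_min ≈ 0.22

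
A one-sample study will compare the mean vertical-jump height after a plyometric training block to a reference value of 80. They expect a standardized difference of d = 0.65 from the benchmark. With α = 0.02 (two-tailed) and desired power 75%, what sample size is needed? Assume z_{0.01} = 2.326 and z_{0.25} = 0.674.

For a one-sample test: n = ((z_{α/2} + z_β) / d)².
z_{α/2} + z_β = 2.326 + 0.674 = 3.000.
n = (3.000 / 0.65)² = 4.615² = 21.30.
Round up.

n = 22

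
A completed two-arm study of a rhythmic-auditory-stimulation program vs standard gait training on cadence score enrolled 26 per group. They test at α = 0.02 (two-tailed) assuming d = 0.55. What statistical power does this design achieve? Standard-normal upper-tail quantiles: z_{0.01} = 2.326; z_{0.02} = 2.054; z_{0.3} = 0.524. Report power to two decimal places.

power ≈ 0.37

For two equal groups, power = Φ(d·√(n/2) − z_{α/2}).
d·√(n/2) = 0.55 × √(26/2) = 0.55 × 3.606 = 1.983.
z_β = 1.983 − 2.326 = -0.343.
Power = Φ(-0.343) = 0.366.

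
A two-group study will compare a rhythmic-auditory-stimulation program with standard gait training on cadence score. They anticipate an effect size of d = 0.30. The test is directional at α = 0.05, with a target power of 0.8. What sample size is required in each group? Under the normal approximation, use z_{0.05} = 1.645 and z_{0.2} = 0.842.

n = 138 per group

For two independent groups with equal n: n = 2·((z_{α} + z_β) / d)².
z_{α} + z_β = 1.645 + 0.842 = 2.487.
n = 2 × (2.487 / 0.30)² = 2 × 8.290² = 2 × 68.72 = 137.4.
Round up to the next whole participant.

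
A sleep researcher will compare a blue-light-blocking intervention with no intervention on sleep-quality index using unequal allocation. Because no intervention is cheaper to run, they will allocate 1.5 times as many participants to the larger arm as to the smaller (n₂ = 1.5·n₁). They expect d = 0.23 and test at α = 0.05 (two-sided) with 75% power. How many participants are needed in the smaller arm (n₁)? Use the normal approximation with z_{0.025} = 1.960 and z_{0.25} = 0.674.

n₁ = 219

With allocation ratio k = n₂/n₁ = 1.5, Var(x̄₁−x̄₂) = σ²(1/n₁ + 1/(k·n₁)) = σ²·(k+1)/(k·n₁).
So n₁ = (1 + 1/k)·((z_{α/2} + z_β)/d)² = 1.667 × (2.634/0.23)².
n₁ = 1.667 × 131.15 = 218.6.
Round up: n₁ = 219, giving n₂ = ⌈1.5 × 219⌉ = ⌈328.5⌉ = 329.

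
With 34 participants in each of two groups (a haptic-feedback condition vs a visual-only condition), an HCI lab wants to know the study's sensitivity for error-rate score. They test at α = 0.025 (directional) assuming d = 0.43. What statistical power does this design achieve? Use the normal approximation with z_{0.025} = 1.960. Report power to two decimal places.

power ≈ 0.43

For two equal groups, power = Φ(d·√(n/2) − z_{α}).
d·√(n/2) = 0.43 × √(34/2) = 0.43 × 4.123 = 1.773.
z_β = 1.773 − 1.960 = -0.187.
Power = Φ(-0.187) = 0.426.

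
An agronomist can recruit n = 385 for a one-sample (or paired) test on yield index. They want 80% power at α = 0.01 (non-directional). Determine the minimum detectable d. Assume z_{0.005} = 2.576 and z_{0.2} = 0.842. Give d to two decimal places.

For a single sample (or paired design) of n = 385: d_min = (z_{α/2} + z_β)/√n.
z-sum = 2.576 + 0.842 = 3.418.
d_min = 3.418 / √385 = 3.418 / 19.621 = 0.174.

d_min ≈ 0.17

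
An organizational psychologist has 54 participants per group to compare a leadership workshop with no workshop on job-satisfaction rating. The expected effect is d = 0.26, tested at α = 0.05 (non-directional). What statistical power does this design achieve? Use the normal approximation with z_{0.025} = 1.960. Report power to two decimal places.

For two equal groups, power = Φ(d·√(n/2) − z_{α/2}).
d·√(n/2) = 0.26 × √(54/2) = 0.26 × 5.196 = 1.351.
z_β = 1.351 − 1.960 = -0.609.
Power = Φ(-0.609) = 0.271.

power ≈ 0.27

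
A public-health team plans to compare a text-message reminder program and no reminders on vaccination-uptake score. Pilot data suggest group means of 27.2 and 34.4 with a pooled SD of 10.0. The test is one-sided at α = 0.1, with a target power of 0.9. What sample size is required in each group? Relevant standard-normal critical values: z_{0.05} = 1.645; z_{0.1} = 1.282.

Cohen's d = |M₁ − M₂| / SD_pooled = |27.2 − 34.4| / 10.0 = 7.2 / 10.0 = 0.720.
For two independent groups with equal n: n = 2·((z_{α} + z_β) / d)².
z_{α} + z_β = 1.282 + 1.282 = 2.564.
n = 2 × (2.564 / 0.720)² = 2 × 3.561² = 2 × 12.68 = 25.4.
Round up to the next whole participant.

n = 26 per group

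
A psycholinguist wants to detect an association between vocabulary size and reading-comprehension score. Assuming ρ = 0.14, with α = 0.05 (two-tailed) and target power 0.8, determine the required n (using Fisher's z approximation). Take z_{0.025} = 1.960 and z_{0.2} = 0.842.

Fisher's z: C = ½·ln((1+r)/(1−r)) = ½·ln(1.3256) = 0.1409.
n = ((z_{α/2} + z_β)/C)² + 3.
(1.960 + 0.842) / 0.1409 = 2.802 / 0.1409 = 19.886.
n = 19.886² + 3 = 395.47 + 3 = 398.5.
Round up.

n = 399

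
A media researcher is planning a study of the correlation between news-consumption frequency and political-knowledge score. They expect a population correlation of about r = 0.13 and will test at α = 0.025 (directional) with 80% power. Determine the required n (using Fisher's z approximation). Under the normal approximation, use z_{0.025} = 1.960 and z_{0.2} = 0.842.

n = 463

Fisher's z: C = ½·ln((1+r)/(1−r)) = ½·ln(1.2989) = 0.1307.
n = ((z_{α} + z_β)/C)² + 3.
(1.960 + 0.842) / 0.1307 = 2.802 / 0.1307 = 21.438.
n = 21.438² + 3 = 459.61 + 3 = 462.6.
Round up.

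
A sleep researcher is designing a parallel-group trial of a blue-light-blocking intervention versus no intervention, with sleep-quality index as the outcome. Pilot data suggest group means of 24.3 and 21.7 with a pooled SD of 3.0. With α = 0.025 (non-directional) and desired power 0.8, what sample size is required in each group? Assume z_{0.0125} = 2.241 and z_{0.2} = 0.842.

n = 26 per group

Cohen's d = |M₁ − M₂| / SD_pooled = |24.3 − 21.7| / 3.0 = 2.6 / 3.0 = 0.867.
For two independent groups with equal n: n = 2·((z_{α/2} + z_β) / d)².
z_{α/2} + z_β = 2.241 + 0.842 = 3.083.
n = 2 × (3.083 / 0.867)² = 2 × 3.556² = 2 × 12.64 = 25.3.
Round up to the next whole participant.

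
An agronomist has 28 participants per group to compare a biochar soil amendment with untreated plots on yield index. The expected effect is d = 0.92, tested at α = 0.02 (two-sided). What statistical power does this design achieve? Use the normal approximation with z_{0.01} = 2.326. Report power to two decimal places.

power ≈ 0.87

For two equal groups, power = Φ(d·√(n/2) − z_{α/2}).
d·√(n/2) = 0.92 × √(28/2) = 0.92 × 3.742 = 3.442.
z_β = 3.442 − 2.326 = 1.116.
Power = Φ(1.116) = 0.868.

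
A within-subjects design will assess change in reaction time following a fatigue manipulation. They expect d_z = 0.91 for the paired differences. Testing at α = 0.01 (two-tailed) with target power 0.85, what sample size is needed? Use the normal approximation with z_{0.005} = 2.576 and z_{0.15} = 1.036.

For a paired (one-sample on differences) test: n = ((z_{α/2} + z_β) / d)².
z_{α/2} + z_β = 2.576 + 1.036 = 3.612.
n = (3.612 / 0.91)² = 3.969² = 15.75.
Round up.

n = 16 pairs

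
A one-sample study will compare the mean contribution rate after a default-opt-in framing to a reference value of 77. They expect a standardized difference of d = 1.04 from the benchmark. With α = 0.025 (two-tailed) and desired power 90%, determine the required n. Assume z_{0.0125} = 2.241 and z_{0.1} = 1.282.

n = 12

For a one-sample test: n = ((z_{α/2} + z_β) / d)².
z_{α/2} + z_β = 2.241 + 1.282 = 3.523.
n = (3.523 / 1.04)² = 3.388² = 11.48.
Round up.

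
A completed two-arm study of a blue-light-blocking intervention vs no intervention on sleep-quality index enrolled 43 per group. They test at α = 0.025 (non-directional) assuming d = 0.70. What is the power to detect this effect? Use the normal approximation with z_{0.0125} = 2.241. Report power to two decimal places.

power ≈ 0.84

For two equal groups, power = Φ(d·√(n/2) − z_{α/2}).
d·√(n/2) = 0.70 × √(43/2) = 0.70 × 4.637 = 3.246.
z_β = 3.246 − 2.241 = 1.005.
Power = Φ(1.005) = 0.842.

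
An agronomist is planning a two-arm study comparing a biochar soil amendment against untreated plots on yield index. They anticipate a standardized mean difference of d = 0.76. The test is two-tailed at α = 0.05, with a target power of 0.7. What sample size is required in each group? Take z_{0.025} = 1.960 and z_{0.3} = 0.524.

n = 22 per group

For two independent groups with equal n: n = 2·((z_{α/2} + z_β) / d)².
z_{α/2} + z_β = 1.960 + 0.524 = 2.484.
n = 2 × (2.484 / 0.76)² = 2 × 3.268² = 2 × 10.68 = 21.4.
Round up to the next whole participant.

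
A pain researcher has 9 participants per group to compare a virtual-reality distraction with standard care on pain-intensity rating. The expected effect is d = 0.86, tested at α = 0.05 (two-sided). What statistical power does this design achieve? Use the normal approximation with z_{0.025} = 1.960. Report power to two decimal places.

power ≈ 0.45

For two equal groups, power = Φ(d·√(n/2) − z_{α/2}).
d·√(n/2) = 0.86 × √(9/2) = 0.86 × 2.121 = 1.824.
z_β = 1.824 − 1.960 = -0.136.
Power = Φ(-0.136) = 0.446.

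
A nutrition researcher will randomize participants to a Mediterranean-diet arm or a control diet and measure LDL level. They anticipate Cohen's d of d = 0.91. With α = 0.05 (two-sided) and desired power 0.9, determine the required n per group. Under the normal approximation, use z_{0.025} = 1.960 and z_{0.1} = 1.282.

n = 26 per group

For two independent groups with equal n: n = 2·((z_{α/2} + z_β) / d)².
z_{α/2} + z_β = 1.960 + 1.282 = 3.242.
n = 2 × (3.242 / 0.91)² = 2 × 3.563² = 2 × 12.69 = 25.4.
Round up to the next whole participant.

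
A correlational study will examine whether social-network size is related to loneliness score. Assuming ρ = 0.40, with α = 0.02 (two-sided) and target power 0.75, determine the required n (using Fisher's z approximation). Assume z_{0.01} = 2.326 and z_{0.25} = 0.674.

n = 54

Fisher's z: C = ½·ln((1+r)/(1−r)) = ½·ln(2.3333) = 0.4236.
n = ((z_{α/2} + z_β)/C)² + 3.
(2.326 + 0.674) / 0.4236 = 3.000 / 0.4236 = 7.082.
n = 7.082² + 3 = 50.16 + 3 = 53.2.
Round up.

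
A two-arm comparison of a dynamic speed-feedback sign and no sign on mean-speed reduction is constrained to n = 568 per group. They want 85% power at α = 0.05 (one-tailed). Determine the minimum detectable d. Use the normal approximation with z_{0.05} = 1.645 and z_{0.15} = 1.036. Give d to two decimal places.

d_min ≈ 0.16

For two independent groups of n = 568 each: d_min = (z_{α} + z_β)·√(2/n).
z-sum = 1.645 + 1.036 = 2.681.
d_min = 2.681 × √(2/568) = 2.681 × 0.0593 = 0.159.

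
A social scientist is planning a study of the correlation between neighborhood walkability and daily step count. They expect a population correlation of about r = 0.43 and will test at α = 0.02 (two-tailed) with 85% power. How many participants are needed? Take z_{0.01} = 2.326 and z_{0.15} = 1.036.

Fisher's z: C = ½·ln((1+r)/(1−r)) = ½·ln(2.5088) = 0.4599.
n = ((z_{α/2} + z_β)/C)² + 3.
(2.326 + 1.036) / 0.4599 = 3.362 / 0.4599 = 7.310.
n = 7.310² + 3 = 53.44 + 3 = 56.4.
Round up.

n = 57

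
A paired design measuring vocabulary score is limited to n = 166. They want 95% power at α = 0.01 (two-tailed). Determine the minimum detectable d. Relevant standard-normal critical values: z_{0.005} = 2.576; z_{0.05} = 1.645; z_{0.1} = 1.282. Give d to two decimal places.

For a single sample (or paired design) of n = 166: d_min = (z_{α/2} + z_β)/√n.
z-sum = 2.576 + 1.645 = 4.221.
d_min = 4.221 / √166 = 4.221 / 12.884 = 0.328.

d_min ≈ 0.33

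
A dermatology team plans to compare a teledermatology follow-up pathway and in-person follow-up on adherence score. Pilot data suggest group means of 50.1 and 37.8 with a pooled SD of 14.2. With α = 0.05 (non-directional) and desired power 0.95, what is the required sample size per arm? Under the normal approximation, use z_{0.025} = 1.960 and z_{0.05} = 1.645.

n = 35 per group

Cohen's d = |M₁ − M₂| / SD_pooled = |50.1 − 37.8| / 14.2 = 12.3 / 14.2 = 0.866.
For two independent groups with equal n: n = 2·((z_{α/2} + z_β) / d)².
z_{α/2} + z_β = 1.960 + 1.645 = 3.605.
n = 2 × (3.605 / 0.866)² = 2 × 4.163² = 2 × 17.33 = 34.7.
Round up to the next whole participant.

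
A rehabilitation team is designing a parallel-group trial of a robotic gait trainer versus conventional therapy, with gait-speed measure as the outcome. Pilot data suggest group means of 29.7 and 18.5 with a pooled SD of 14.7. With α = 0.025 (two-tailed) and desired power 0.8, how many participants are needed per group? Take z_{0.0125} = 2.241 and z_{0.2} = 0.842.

n = 33 per group

Cohen's d = |M₁ − M₂| / SD_pooled = |29.7 − 18.5| / 14.7 = 11.2 / 14.7 = 0.762.
For two independent groups with equal n: n = 2·((z_{α/2} + z_β) / d)².
z_{α/2} + z_β = 2.241 + 0.842 = 3.083.
n = 2 × (3.083 / 0.762)² = 2 × 4.046² = 2 × 16.37 = 32.7.
Round up to the next whole participant.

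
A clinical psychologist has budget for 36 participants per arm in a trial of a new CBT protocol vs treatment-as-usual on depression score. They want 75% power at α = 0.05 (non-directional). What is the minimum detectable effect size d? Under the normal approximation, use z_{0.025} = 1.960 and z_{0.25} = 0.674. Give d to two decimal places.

d_min ≈ 0.62

For two independent groups of n = 36 each: d_min = (z_{α/2} + z_β)·√(2/n).
z-sum = 1.960 + 0.674 = 2.634.
d_min = 2.634 × √(2/36) = 2.634 × 0.2357 = 0.621.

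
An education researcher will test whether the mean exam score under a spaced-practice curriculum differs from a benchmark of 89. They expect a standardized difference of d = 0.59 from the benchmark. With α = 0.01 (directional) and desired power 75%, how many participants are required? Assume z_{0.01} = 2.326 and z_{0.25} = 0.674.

n = 26

For a one-sample test: n = ((z_{α} + z_β) / d)².
z_{α} + z_β = 2.326 + 0.674 = 3.000.
n = (3.000 / 0.59)² = 5.085² = 25.85.
Round up.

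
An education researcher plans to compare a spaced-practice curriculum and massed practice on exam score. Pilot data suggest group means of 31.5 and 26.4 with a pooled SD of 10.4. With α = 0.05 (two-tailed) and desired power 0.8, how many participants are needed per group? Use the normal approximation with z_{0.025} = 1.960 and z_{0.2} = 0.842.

n = 66 per group

Cohen's d = |M₁ − M₂| / SD_pooled = |31.5 − 26.4| / 10.4 = 5.1 / 10.4 = 0.490.
For two independent groups with equal n: n = 2·((z_{α/2} + z_β) / d)².
z_{α/2} + z_β = 1.960 + 0.842 = 2.802.
n = 2 × (2.802 / 0.490)² = 2 × 5.718² = 2 × 32.70 = 65.4.
Round up to the next whole participant.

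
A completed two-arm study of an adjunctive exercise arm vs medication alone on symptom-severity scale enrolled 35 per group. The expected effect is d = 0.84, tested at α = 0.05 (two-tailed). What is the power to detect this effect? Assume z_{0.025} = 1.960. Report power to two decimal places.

For two equal groups, power = Φ(d·√(n/2) − z_{α/2}).
d·√(n/2) = 0.84 × √(35/2) = 0.84 × 4.183 = 3.514.
z_β = 3.514 − 1.960 = 1.554.
Power = Φ(1.554) = 0.940.

power ≈ 0.94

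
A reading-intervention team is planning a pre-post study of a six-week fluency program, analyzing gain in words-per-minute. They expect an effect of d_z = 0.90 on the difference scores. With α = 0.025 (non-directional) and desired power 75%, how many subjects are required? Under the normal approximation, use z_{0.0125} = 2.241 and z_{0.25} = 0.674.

n = 11 pairs

For a paired (one-sample on differences) test: n = ((z_{α/2} + z_β) / d)².
z_{α/2} + z_β = 2.241 + 0.674 = 2.915.
n = (2.915 / 0.90)² = 3.239² = 10.49.
Round up.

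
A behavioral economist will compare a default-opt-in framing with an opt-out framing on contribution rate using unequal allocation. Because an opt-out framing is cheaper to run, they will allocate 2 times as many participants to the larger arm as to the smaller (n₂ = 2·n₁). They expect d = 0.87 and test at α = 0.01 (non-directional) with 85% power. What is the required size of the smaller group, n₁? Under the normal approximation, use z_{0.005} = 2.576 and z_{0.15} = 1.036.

n₁ = 26

With allocation ratio k = n₂/n₁ = 2, Var(x̄₁−x̄₂) = σ²(1/n₁ + 1/(k·n₁)) = σ²·(k+1)/(k·n₁).
So n₁ = (1 + 1/k)·((z_{α/2} + z_β)/d)² = 1.500 × (3.612/0.87)².
n₁ = 1.500 × 17.24 = 25.9.
Round up: n₁ = 26, giving n₂ = 2 × 26 = 52.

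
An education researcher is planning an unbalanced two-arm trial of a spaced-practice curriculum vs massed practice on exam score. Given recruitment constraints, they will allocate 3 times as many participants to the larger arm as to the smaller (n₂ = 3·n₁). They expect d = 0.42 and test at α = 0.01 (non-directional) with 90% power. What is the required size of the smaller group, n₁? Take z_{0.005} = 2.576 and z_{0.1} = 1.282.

n₁ = 113

With allocation ratio k = n₂/n₁ = 3, Var(x̄₁−x̄₂) = σ²(1/n₁ + 1/(k·n₁)) = σ²·(k+1)/(k·n₁).
So n₁ = (1 + 1/k)·((z_{α/2} + z_β)/d)² = 1.333 × (3.858/0.42)².
n₁ = 1.333 × 84.38 = 112.5.
Round up: n₁ = 113, giving n₂ = 3 × 113 = 339.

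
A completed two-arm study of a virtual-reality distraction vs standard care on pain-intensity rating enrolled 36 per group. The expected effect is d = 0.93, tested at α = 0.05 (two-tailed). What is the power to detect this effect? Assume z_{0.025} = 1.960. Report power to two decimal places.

For two equal groups, power = Φ(d·√(n/2) − z_{α/2}).
d·√(n/2) = 0.93 × √(36/2) = 0.93 × 4.243 = 3.946.
z_β = 3.946 − 1.960 = 1.986.
Power = Φ(1.986) = 0.976.

power ≈ 0.98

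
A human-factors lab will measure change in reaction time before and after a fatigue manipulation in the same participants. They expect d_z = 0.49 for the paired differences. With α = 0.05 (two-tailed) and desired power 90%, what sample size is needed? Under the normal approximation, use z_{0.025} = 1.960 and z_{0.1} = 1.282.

n = 44 pairs

For a paired (one-sample on differences) test: n = ((z_{α/2} + z_β) / d)².
z_{α/2} + z_β = 1.960 + 1.282 = 3.242.
n = (3.242 / 0.49)² = 6.616² = 43.78.
Round up.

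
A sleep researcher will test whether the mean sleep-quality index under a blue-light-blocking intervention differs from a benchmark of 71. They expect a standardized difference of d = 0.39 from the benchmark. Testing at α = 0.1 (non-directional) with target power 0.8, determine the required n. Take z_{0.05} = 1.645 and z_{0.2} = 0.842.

n = 41

For a one-sample test: n = ((z_{α/2} + z_β) / d)².
z_{α/2} + z_β = 1.645 + 0.842 = 2.487.
n = (2.487 / 0.39)² = 6.377² = 40.67.
Round up.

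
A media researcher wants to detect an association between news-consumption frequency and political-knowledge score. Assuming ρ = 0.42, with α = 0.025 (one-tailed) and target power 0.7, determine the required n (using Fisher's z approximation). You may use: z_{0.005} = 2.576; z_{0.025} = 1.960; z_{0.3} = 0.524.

Fisher's z: C = ½·ln((1+r)/(1−r)) = ½·ln(2.4483) = 0.4477.
n = ((z_{α} + z_β)/C)² + 3.
(1.960 + 0.524) / 0.4477 = 2.484 / 0.4477 = 5.548.
n = 5.548² + 3 = 30.78 + 3 = 33.8.
Round up.

n = 34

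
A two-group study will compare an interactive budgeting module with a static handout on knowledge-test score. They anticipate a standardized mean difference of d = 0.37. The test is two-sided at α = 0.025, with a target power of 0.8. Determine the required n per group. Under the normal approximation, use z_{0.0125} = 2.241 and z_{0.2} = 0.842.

n = 139 per group

For two independent groups with equal n: n = 2·((z_{α/2} + z_β) / d)².
z_{α/2} + z_β = 2.241 + 0.842 = 3.083.
n = 2 × (3.083 / 0.37)² = 2 × 8.332² = 2 × 69.43 = 138.9.
Round up to the next whole participant.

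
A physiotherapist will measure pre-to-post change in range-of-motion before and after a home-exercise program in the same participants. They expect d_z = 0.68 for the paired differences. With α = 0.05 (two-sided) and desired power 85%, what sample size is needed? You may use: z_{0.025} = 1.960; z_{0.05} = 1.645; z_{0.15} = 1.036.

n = 20 pairs

For a paired (one-sample on differences) test: n = ((z_{α/2} + z_β) / d)².
z_{α/2} + z_β = 1.960 + 1.036 = 2.996.
n = (2.996 / 0.68)² = 4.406² = 19.41.
Round up.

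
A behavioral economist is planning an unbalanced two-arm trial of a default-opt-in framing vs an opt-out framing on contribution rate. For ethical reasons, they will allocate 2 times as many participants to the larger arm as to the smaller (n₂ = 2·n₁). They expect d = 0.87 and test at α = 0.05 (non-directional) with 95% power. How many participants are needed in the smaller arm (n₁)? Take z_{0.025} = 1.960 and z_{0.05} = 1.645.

With allocation ratio k = n₂/n₁ = 2, Var(x̄₁−x̄₂) = σ²(1/n₁ + 1/(k·n₁)) = σ²·(k+1)/(k·n₁).
So n₁ = (1 + 1/k)·((z_{α/2} + z_β)/d)² = 1.500 × (3.605/0.87)².
n₁ = 1.500 × 17.17 = 25.8.
Round up: n₁ = 26, giving n₂ = 2 × 26 = 52.

n₁ = 26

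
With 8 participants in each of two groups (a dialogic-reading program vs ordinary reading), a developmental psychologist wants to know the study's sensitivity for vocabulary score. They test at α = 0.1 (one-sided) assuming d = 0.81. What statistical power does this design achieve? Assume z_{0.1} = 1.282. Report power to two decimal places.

For two equal groups, power = Φ(d·√(n/2) − z_{α}).
d·√(n/2) = 0.81 × √(8/2) = 0.81 × 2.000 = 1.620.
z_β = 1.620 − 1.282 = 0.338.
Power = Φ(0.338) = 0.632.

power ≈ 0.63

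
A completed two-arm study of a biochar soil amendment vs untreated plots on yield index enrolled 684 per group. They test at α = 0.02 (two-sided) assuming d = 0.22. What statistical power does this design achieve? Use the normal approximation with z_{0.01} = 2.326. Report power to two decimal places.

power ≈ 0.96

For two equal groups, power = Φ(d·√(n/2) − z_{α/2}).
d·√(n/2) = 0.22 × √(684/2) = 0.22 × 18.493 = 4.069.
z_β = 4.069 − 2.326 = 1.743.
Power = Φ(1.743) = 0.959.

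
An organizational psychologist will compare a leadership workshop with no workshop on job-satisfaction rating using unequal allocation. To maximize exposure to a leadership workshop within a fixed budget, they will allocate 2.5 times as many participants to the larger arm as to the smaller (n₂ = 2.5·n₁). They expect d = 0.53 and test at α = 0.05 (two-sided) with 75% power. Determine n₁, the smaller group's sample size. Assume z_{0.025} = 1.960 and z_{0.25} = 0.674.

n₁ = 35

With allocation ratio k = n₂/n₁ = 2.5, Var(x̄₁−x̄₂) = σ²(1/n₁ + 1/(k·n₁)) = σ²·(k+1)/(k·n₁).
So n₁ = (1 + 1/k)·((z_{α/2} + z_β)/d)² = 1.400 × (2.634/0.53)².
n₁ = 1.400 × 24.70 = 34.6.
Round up: n₁ = 35, giving n₂ = ⌈2.5 × 35⌉ = ⌈87.5⌉ = 88.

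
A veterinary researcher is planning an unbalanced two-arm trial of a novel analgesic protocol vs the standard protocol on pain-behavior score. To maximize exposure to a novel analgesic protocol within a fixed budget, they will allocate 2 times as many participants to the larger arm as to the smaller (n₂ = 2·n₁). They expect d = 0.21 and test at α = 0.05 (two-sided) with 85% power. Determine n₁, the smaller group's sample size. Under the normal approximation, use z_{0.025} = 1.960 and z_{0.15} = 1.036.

With allocation ratio k = n₂/n₁ = 2, Var(x̄₁−x̄₂) = σ²(1/n₁ + 1/(k·n₁)) = σ²·(k+1)/(k·n₁).
So n₁ = (1 + 1/k)·((z_{α/2} + z_β)/d)² = 1.500 × (2.996/0.21)².
n₁ = 1.500 × 203.54 = 305.3.
Round up: n₁ = 306, giving n₂ = 2 × 306 = 612.

n₁ = 306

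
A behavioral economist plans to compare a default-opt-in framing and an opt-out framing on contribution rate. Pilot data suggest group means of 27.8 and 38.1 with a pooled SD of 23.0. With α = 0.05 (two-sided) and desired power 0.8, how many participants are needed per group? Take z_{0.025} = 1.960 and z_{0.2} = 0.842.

n = 79 per group

Cohen's d = |M₁ − M₂| / SD_pooled = |27.8 − 38.1| / 23.0 = 10.3 / 23.0 = 0.448.
For two independent groups with equal n: n = 2·((z_{α/2} + z_β) / d)².
z_{α/2} + z_β = 1.960 + 0.842 = 2.802.
n = 2 × (2.802 / 0.448)² = 2 × 6.254² = 2 × 39.12 = 78.2.
Round up to the next whole participant.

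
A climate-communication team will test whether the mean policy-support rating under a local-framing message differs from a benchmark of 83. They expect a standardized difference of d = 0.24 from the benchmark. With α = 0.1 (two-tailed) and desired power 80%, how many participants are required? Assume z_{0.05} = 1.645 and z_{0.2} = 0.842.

n = 108

For a one-sample test: n = ((z_{α/2} + z_β) / d)².
z_{α/2} + z_β = 1.645 + 0.842 = 2.487.
n = (2.487 / 0.24)² = 10.363² = 107.38.
Round up.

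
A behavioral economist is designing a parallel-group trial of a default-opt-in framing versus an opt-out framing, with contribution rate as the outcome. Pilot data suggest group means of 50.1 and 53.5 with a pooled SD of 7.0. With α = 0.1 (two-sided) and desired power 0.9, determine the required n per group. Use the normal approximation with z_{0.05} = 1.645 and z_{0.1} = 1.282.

n = 73 per group

Cohen's d = |M₁ − M₂| / SD_pooled = |50.1 − 53.5| / 7.0 = 3.4 / 7.0 = 0.486.
For two independent groups with equal n: n = 2·((z_{α/2} + z_β) / d)².
z_{α/2} + z_β = 1.645 + 1.282 = 2.927.
n = 2 × (2.927 / 0.486)² = 2 × 6.023² = 2 × 36.27 = 72.5.
Round up to the next whole participant.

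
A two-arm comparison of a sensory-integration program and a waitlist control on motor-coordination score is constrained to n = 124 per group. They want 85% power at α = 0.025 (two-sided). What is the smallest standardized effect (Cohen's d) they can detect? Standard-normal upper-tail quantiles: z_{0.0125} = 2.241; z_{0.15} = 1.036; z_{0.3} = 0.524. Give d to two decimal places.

For two independent groups of n = 124 each: d_min = (z_{α/2} + z_β)·√(2/n).
z-sum = 2.241 + 1.036 = 3.277.
d_min = 3.277 × √(2/124) = 3.277 × 0.1270 = 0.416.

d_min ≈ 0.42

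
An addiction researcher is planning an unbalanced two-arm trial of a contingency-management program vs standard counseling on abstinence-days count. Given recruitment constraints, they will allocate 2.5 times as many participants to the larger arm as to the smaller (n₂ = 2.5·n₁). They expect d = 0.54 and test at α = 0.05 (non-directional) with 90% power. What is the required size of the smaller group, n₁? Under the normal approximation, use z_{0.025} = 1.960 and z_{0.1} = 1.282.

n₁ = 51

With allocation ratio k = n₂/n₁ = 2.5, Var(x̄₁−x̄₂) = σ²(1/n₁ + 1/(k·n₁)) = σ²·(k+1)/(k·n₁).
So n₁ = (1 + 1/k)·((z_{α/2} + z_β)/d)² = 1.400 × (3.242/0.54)².
n₁ = 1.400 × 36.04 = 50.5.
Round up: n₁ = 51, giving n₂ = ⌈2.5 × 51⌉ = ⌈127.5⌉ = 128.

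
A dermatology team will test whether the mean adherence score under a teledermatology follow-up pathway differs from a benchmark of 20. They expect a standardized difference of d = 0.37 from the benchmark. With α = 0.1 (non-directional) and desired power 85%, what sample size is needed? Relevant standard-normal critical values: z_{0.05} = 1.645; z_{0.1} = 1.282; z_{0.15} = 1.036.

For a one-sample test: n = ((z_{α/2} + z_β) / d)².
z_{α/2} + z_β = 1.645 + 1.036 = 2.681.
n = (2.681 / 0.37)² = 7.246² = 52.50.
Round up.

n = 53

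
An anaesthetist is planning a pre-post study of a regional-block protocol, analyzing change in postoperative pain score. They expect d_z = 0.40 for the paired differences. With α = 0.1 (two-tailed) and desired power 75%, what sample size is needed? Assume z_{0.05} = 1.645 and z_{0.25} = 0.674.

For a paired (one-sample on differences) test: n = ((z_{α/2} + z_β) / d)².
z_{α/2} + z_β = 1.645 + 0.674 = 2.319.
n = (2.319 / 0.40)² = 5.797² = 33.61.
Round up.

n = 34 pairs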